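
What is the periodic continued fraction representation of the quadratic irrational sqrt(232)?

[15; (4, 3, 7, 3, 4, 30)]

Write x_i = (sqrt(232) + m_i)/d_i with (m_0, d_0) = (0, 1). a_0 = floor(sqrt(232)) = 15, since 15^2 = 225 <= 232 < 256 = 16^2.
Iterate m_{i+1} = d_i*a_i - m_i, d_{i+1} = (232 - m_{i+1}^2)/d_i, a_{i+1} = floor((a_0 + m_{i+1})/d_{i+1}):
  m_1 = 1*15 - 0 = 15, d_1 = (232 - 15^2)/1 = 7/1 = 7, a_1 = floor((15 + 15)/7) = 4.
  m_2 = 7*4 - 15 = 13, d_2 = (232 - 13^2)/7 = 63/7 = 9, a_2 = floor((15 + 13)/9) = 3.
  m_3 = 9*3 - 13 = 14, d_3 = (232 - 14^2)/9 = 36/9 = 4, a_3 = floor((15 + 14)/4) = 7.
  m_4 = 4*7 - 14 = 14, d_4 = (232 - 14^2)/4 = 36/4 = 9, a_4 = floor((15 + 14)/9) = 3.
  m_5 = 9*3 - 14 = 13, d_5 = (232 - 13^2)/9 = 63/9 = 7, a_5 = floor((15 + 13)/7) = 4.
  m_6 = 7*4 - 13 = 15, d_6 = (232 - 15^2)/7 = 7/7 = 1, a_6 = floor((15 + 15)/1) = 30.
  m_7 = 1*30 - 15 = 15, d_7 = (232 - 15^2)/1 = 7/1 = 7: (m_7, d_7) = (m_1, d_1) = (15, 7), so from here the quotients repeat a_1, ..., a_6; the period length is 6.
Hence the expansion of sqrt(232) is a_0 = 15 followed by the repeating block 4, 3, 7, 3, 4, 30 (period 6).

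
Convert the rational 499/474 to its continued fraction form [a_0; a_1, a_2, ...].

[1; 18, 1, 24]

Run the Euclidean algorithm on 499 and 474; the successive quotients are the partial quotients a_0, a_1, ... (each step inverts the fractional part left over by the previous one):
  499 = 1*474 + 25, so a_0 = 1.
  474 = 18*25 + 24, so a_1 = 18.
  25 = 1*24 + 1, so a_2 = 1.
  24 = 24*1 + 0, so a_3 = 24.
The remainder reaches 0 after 4 divisions, so the expansion has 4 partial quotients, read off in order.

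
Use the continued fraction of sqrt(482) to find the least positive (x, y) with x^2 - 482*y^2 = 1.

(x, y) = (483, 22)

First expand sqrt(482) as a continued fraction. With x_i = (sqrt(482) + m_i)/d_i and (m_0, d_0) = (0, 1): a_0 = floor(sqrt(482)) = 21, since 21^2 = 441 <= 482 < 484 = 22^2.
Iterate m_{i+1} = d_i*a_i - m_i, d_{i+1} = (482 - m_{i+1}^2)/d_i, a_{i+1} = floor((a_0 + m_{i+1})/d_{i+1}):
  m_1 = 1*21 - 0 = 21, d_1 = (482 - 21^2)/1 = 41/1 = 41, a_1 = floor((21 + 21)/41) = 1.
  m_2 = 41*1 - 21 = 20, d_2 = (482 - 20^2)/41 = 82/41 = 2, a_2 = floor((21 + 20)/2) = 20.
  m_3 = 2*20 - 20 = 20, d_3 = (482 - 20^2)/2 = 82/2 = 41, a_3 = floor((21 + 20)/41) = 1.
  m_4 = 41*1 - 20 = 21, d_4 = (482 - 21^2)/41 = 41/41 = 1, a_4 = floor((21 + 21)/1) = 42.
  m_5 = 1*42 - 21 = 21, d_5 = (482 - 21^2)/1 = 41/1 = 41: (m_5, d_5) = (m_1, d_1) = (21, 41), so from here the quotients repeat a_1, ..., a_4; the period length is 4.
So sqrt(482) = [21; (1, 20, 1, 42)] with period length k = 4.
k is even, so the fundamental solution of x^2 - 482y^2 = 1 is (p_{k-1}, q_{k-1}) = (p_3, q_3); compute convergents through index 3.
Convergents (p_i = a_i*p_{i-1} + p_{i-2}, q_i = a_i*q_{i-1} + q_{i-2} with p_{-2}=0, p_{-1}=1, q_{-2}=1, q_{-1}=0):
  i=0: a_0=21, p_0 = 21*1 + 0 = 21, q_0 = 21*0 + 1 = 1.
  i=1: a_1=1, p_1 = 1*21 + 1 = 22, q_1 = 1*1 + 0 = 1.
  i=2: a_2=20, p_2 = 20*22 + 21 = 461, q_2 = 20*1 + 1 = 21.
  i=3: a_3=1, p_3 = 1*461 + 22 = 483, q_3 = 1*21 + 1 = 22.
Check: 483^2 - 482*22^2 = 233289 - 233288 = 1, so (x, y) = (483, 22) solves the equation, and by the theorem it is the least positive solution.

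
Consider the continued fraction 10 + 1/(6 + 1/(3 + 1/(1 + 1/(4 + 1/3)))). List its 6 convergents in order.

Using the convergent recurrence p_i = a_i*p_{i-1} + p_{i-2}, q_i = a_i*q_{i-1} + q_{i-2} with p_{-2}=0, p_{-1}=1, q_{-2}=1, q_{-1}=0:
  i=0: a_0=10, p_0 = 10*1 + 0 = 10, q_0 = 10*0 + 1 = 1.
  i=1: a_1=6, p_1 = 6*10 + 1 = 61, q_1 = 6*1 + 0 = 6.
  i=2: a_2=3, p_2 = 3*61 + 10 = 193, q_2 = 3*6 + 1 = 19.
  i=3: a_3=1, p_3 = 1*193 + 61 = 254, q_3 = 1*19 + 6 = 25.
  i=4: a_4=4, p_4 = 4*254 + 193 = 1209, q_4 = 4*25 + 19 = 119.
  i=5: a_5=3, p_5 = 3*1209 + 254 = 3881, q_5 = 3*119 + 25 = 382.

10/1, 61/6, 193/19, 254/25, 1209/119, 3881/382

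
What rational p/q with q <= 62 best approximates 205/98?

113/54

Expand x = 205/98 as a continued fraction with the Euclidean algorithm:
  205 = 2*98 + 9, so a_0 = 2.
  98 = 10*9 + 8, so a_1 = 10.
  9 = 1*8 + 1, so a_2 = 1.
  8 = 8*1 + 0, so a_3 = 8.
so x = [2; 10, 1, 8].
Convergents (p_i = a_i*p_{i-1} + p_{i-2}, q_i = a_i*q_{i-1} + q_{i-2} with p_{-2}=0, p_{-1}=1, q_{-2}=1, q_{-1}=0), until the denominator exceeds 62:
  i=0: a_0=2, p_0 = 2*1 + 0 = 2, q_0 = 2*0 + 1 = 1.
  i=1: a_1=10, p_1 = 10*2 + 1 = 21, q_1 = 10*1 + 0 = 10.
  i=2: a_2=1, p_2 = 1*21 + 2 = 23, q_2 = 1*10 + 1 = 11.
  i=3: a_3=8, p_3 = 8*23 + 21 = 205, q_3 = 8*11 + 10 = 98.
q_3 = 98 > 62, so the last convergent with denominator <= 62 is p_2/q_2 = 23/11.
The closest fraction with denominator <= 62 is either p_2/q_2 or the intermediate fraction (k*p_2 + p_1)/(k*q_2 + q_1) with the largest k >= 1 whose denominator stays <= 62; these approach x as k grows, and every other convergent or intermediate fraction in range is farther away.
Largest k: floor((62 - q_1)/q_2) = floor((62 - 10)/11) = 4.
That gives (4*23 + 21)/(4*11 + 10) = 113/54.
Compare the errors: |x - 23/11| = |205*11 - 23*98|/(98*11) = 1/1078, and |x - 113/54| = |205*54 - 113*98|/(98*54) = 4/5292.
Cross-multiplying, 4*1078 = 4312 < 5292 = 1*5292, so 4/5292 is smaller: the intermediate fraction 113/54 is closer to x than 23/11.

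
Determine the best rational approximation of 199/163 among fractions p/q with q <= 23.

Expand x = 199/163 as a continued fraction with the Euclidean algorithm:
  199 = 1*163 + 36, so a_0 = 1.
  163 = 4*36 + 19, so a_1 = 4.
  36 = 1*19 + 17, so a_2 = 1.
  19 = 1*17 + 2, so a_3 = 1.
  17 = 8*2 + 1, so a_4 = 8.
  2 = 2*1 + 0, so a_5 = 2.
so x = [1; 4, 1, 1, 8, 2].
Convergents (p_i = a_i*p_{i-1} + p_{i-2}, q_i = a_i*q_{i-1} + q_{i-2} with p_{-2}=0, p_{-1}=1, q_{-2}=1, q_{-1}=0), until the denominator exceeds 23:
  i=0: a_0=1, p_0 = 1*1 + 0 = 1, q_0 = 1*0 + 1 = 1.
  i=1: a_1=4, p_1 = 4*1 + 1 = 5, q_1 = 4*1 + 0 = 4.
  i=2: a_2=1, p_2 = 1*5 + 1 = 6, q_2 = 1*4 + 1 = 5.
  i=3: a_3=1, p_3 = 1*6 + 5 = 11, q_3 = 1*5 + 4 = 9.
  i=4: a_4=8, p_4 = 8*11 + 6 = 94, q_4 = 8*9 + 5 = 77.
q_4 = 77 > 23, so the last convergent with denominator <= 23 is p_3/q_3 = 11/9.
The closest fraction with denominator <= 23 is either p_3/q_3 or the intermediate fraction (k*p_3 + p_2)/(k*q_3 + q_2) with the largest k >= 1 whose denominator stays <= 23; these approach x as k grows, and every other convergent or intermediate fraction in range is farther away.
Largest k: floor((23 - q_2)/q_3) = floor((23 - 5)/9) = 2.
That gives (2*11 + 6)/(2*9 + 5) = 28/23.
Compare the errors: |x - 11/9| = |199*9 - 11*163|/(163*9) = 2/1467, and |x - 28/23| = |199*23 - 28*163|/(163*23) = 13/3749.
Cross-multiplying, 2*3749 = 7498 < 19071 = 13*1467, so 2/1467 is smaller: the convergent 11/9 is closer to x than 28/23.

11/9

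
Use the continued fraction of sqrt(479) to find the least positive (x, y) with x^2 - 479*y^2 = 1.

(x, y) = (2989440, 136591)

First expand sqrt(479) as a continued fraction. With x_i = (sqrt(479) + m_i)/d_i and (m_0, d_0) = (0, 1): a_0 = floor(sqrt(479)) = 21, since 21^2 = 441 <= 479 < 484 = 22^2.
Iterate m_{i+1} = d_i*a_i - m_i, d_{i+1} = (479 - m_{i+1}^2)/d_i, a_{i+1} = floor((a_0 + m_{i+1})/d_{i+1}):
  m_1 = 1*21 - 0 = 21, d_1 = (479 - 21^2)/1 = 38/1 = 38, a_1 = floor((21 + 21)/38) = 1.
  m_2 = 38*1 - 21 = 17, d_2 = (479 - 17^2)/38 = 190/38 = 5, a_2 = floor((21 + 17)/5) = 7.
  m_3 = 5*7 - 17 = 18, d_3 = (479 - 18^2)/5 = 155/5 = 31, a_3 = floor((21 + 18)/31) = 1.
  m_4 = 31*1 - 18 = 13, d_4 = (479 - 13^2)/31 = 310/31 = 10, a_4 = floor((21 + 13)/10) = 3.
  m_5 = 10*3 - 13 = 17, d_5 = (479 - 17^2)/10 = 190/10 = 19, a_5 = floor((21 + 17)/19) = 2.
  m_6 = 19*2 - 17 = 21, d_6 = (479 - 21^2)/19 = 38/19 = 2, a_6 = floor((21 + 21)/2) = 21.
  m_7 = 2*21 - 21 = 21, d_7 = (479 - 21^2)/2 = 38/2 = 19, a_7 = floor((21 + 21)/19) = 2.
  m_8 = 19*2 - 21 = 17, d_8 = (479 - 17^2)/19 = 190/19 = 10, a_8 = floor((21 + 17)/10) = 3.
  m_9 = 10*3 - 17 = 13, d_9 = (479 - 13^2)/10 = 310/10 = 31, a_9 = floor((21 + 13)/31) = 1.
  m_10 = 31*1 - 13 = 18, d_10 = (479 - 18^2)/31 = 155/31 = 5, a_10 = floor((21 + 18)/5) = 7.
  m_11 = 5*7 - 18 = 17, d_11 = (479 - 17^2)/5 = 190/5 = 38, a_11 = floor((21 + 17)/38) = 1.
  m_12 = 38*1 - 17 = 21, d_12 = (479 - 21^2)/38 = 38/38 = 1, a_12 = floor((21 + 21)/1) = 42.
  m_13 = 1*42 - 21 = 21, d_13 = (479 - 21^2)/1 = 38/1 = 38: (m_13, d_13) = (m_1, d_1) = (21, 38), so from here the quotients repeat a_1, ..., a_12; the period length is 12.
So sqrt(479) = [21; (1, 7, 1, 3, 2, 21, 2, 3, 1, 7, 1, 42)] with period length k = 12.
k is even, so the fundamental solution of x^2 - 479y^2 = 1 is (p_{k-1}, q_{k-1}) = (p_11, q_11); compute convergents through index 11.
Convergents (p_i = a_i*p_{i-1} + p_{i-2}, q_i = a_i*q_{i-1} + q_{i-2} with p_{-2}=0, p_{-1}=1, q_{-2}=1, q_{-1}=0):
  i=0: a_0=21, p_0 = 21*1 + 0 = 21, q_0 = 21*0 + 1 = 1.
  i=1: a_1=1, p_1 = 1*21 + 1 = 22, q_1 = 1*1 + 0 = 1.
  i=2: a_2=7, p_2 = 7*22 + 21 = 175, q_2 = 7*1 + 1 = 8.
  i=3: a_3=1, p_3 = 1*175 + 22 = 197, q_3 = 1*8 + 1 = 9.
  i=4: a_4=3, p_4 = 3*197 + 175 = 766, q_4 = 3*9 + 8 = 35.
  i=5: a_5=2, p_5 = 2*766 + 197 = 1729, q_5 = 2*35 + 9 = 79.
  i=6: a_6=21, p_6 = 21*1729 + 766 = 37075, q_6 = 21*79 + 35 = 1694.
  i=7: a_7=2, p_7 = 2*37075 + 1729 = 75879, q_7 = 2*1694 + 79 = 3467.
  i=8: a_8=3, p_8 = 3*75879 + 37075 = 264712, q_8 = 3*3467 + 1694 = 12095.
  i=9: a_9=1, p_9 = 1*264712 + 75879 = 340591, q_9 = 1*12095 + 3467 = 15562.
  i=10: a_10=7, p_10 = 7*340591 + 264712 = 2648849, q_10 = 7*15562 + 12095 = 121029.
  i=11: a_11=1, p_11 = 1*2648849 + 340591 = 2989440, q_11 = 1*121029 + 15562 = 136591.
Check: 2989440^2 - 479*136591^2 = 8936751513600 - 8936751513599 = 1, so (x, y) = (2989440, 136591) solves the equation, and by the theorem it is the least positive solution.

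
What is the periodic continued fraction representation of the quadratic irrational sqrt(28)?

[5; (3, 2, 3, 10)]

Write x_i = (sqrt(28) + m_i)/d_i with (m_0, d_0) = (0, 1). a_0 = floor(sqrt(28)) = 5, since 5^2 = 25 <= 28 < 36 = 6^2.
Iterate m_{i+1} = d_i*a_i - m_i, d_{i+1} = (28 - m_{i+1}^2)/d_i, a_{i+1} = floor((a_0 + m_{i+1})/d_{i+1}):
  m_1 = 1*5 - 0 = 5, d_1 = (28 - 5^2)/1 = 3/1 = 3, a_1 = floor((5 + 5)/3) = 3.
  m_2 = 3*3 - 5 = 4, d_2 = (28 - 4^2)/3 = 12/3 = 4, a_2 = floor((5 + 4)/4) = 2.
  m_3 = 4*2 - 4 = 4, d_3 = (28 - 4^2)/4 = 12/4 = 3, a_3 = floor((5 + 4)/3) = 3.
  m_4 = 3*3 - 4 = 5, d_4 = (28 - 5^2)/3 = 3/3 = 1, a_4 = floor((5 + 5)/1) = 10.
  m_5 = 1*10 - 5 = 5, d_5 = (28 - 5^2)/1 = 3/1 = 3: (m_5, d_5) = (m_1, d_1) = (5, 3), so from here the quotients repeat a_1, ..., a_4; the period length is 4.
Hence the expansion of sqrt(28) is a_0 = 5 followed by the repeating block 3, 2, 3, 10 (period 4).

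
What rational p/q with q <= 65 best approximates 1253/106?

461/39

Expand x = 1253/106 as a continued fraction with the Euclidean algorithm:
  1253 = 11*106 + 87, so a_0 = 11.
  106 = 1*87 + 19, so a_1 = 1.
  87 = 4*19 + 11, so a_2 = 4.
  19 = 1*11 + 8, so a_3 = 1.
  11 = 1*8 + 3, so a_4 = 1.
  8 = 2*3 + 2, so a_5 = 2.
  3 = 1*2 + 1, so a_6 = 1.
  2 = 2*1 + 0, so a_7 = 2.
so x = [11; 1, 4, 1, 1, 2, 1, 2].
Convergents (p_i = a_i*p_{i-1} + p_{i-2}, q_i = a_i*q_{i-1} + q_{i-2} with p_{-2}=0, p_{-1}=1, q_{-2}=1, q_{-1}=0), until the denominator exceeds 65:
  i=0: a_0=11, p_0 = 11*1 + 0 = 11, q_0 = 11*0 + 1 = 1.
  i=1: a_1=1, p_1 = 1*11 + 1 = 12, q_1 = 1*1 + 0 = 1.
  i=2: a_2=4, p_2 = 4*12 + 11 = 59, q_2 = 4*1 + 1 = 5.
  i=3: a_3=1, p_3 = 1*59 + 12 = 71, q_3 = 1*5 + 1 = 6.
  i=4: a_4=1, p_4 = 1*71 + 59 = 130, q_4 = 1*6 + 5 = 11.
  i=5: a_5=2, p_5 = 2*130 + 71 = 331, q_5 = 2*11 + 6 = 28.
  i=6: a_6=1, p_6 = 1*331 + 130 = 461, q_6 = 1*28 + 11 = 39.
  i=7: a_7=2, p_7 = 2*461 + 331 = 1253, q_7 = 2*39 + 28 = 106.
q_7 = 106 > 65, so the last convergent with denominator <= 65 is p_6/q_6 = 461/39.
The closest fraction with denominator <= 65 is either p_6/q_6 or the intermediate fraction (k*p_6 + p_5)/(k*q_6 + q_5) with the largest k >= 1 whose denominator stays <= 65; these approach x as k grows, and every other convergent or intermediate fraction in range is farther away.
Largest k: floor((65 - q_5)/q_6) = floor((65 - 28)/39) = 0.
Since k = 0, no intermediate fraction beyond p_6/q_6 has denominator <= 65, so the convergent 461/39 is the closest (its error is |1253*39 - 461*106|/(106*39) = 1/4134).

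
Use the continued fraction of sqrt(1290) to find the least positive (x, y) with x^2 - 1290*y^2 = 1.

(x, y) = (431, 12)

First expand sqrt(1290) as a continued fraction. With x_i = (sqrt(1290) + m_i)/d_i and (m_0, d_0) = (0, 1): a_0 = floor(sqrt(1290)) = 35, since 35^2 = 1225 <= 1290 < 1296 = 36^2.
Iterate m_{i+1} = d_i*a_i - m_i, d_{i+1} = (1290 - m_{i+1}^2)/d_i, a_{i+1} = floor((a_0 + m_{i+1})/d_{i+1}):
  m_1 = 1*35 - 0 = 35, d_1 = (1290 - 35^2)/1 = 65/1 = 65, a_1 = floor((35 + 35)/65) = 1.
  m_2 = 65*1 - 35 = 30, d_2 = (1290 - 30^2)/65 = 390/65 = 6, a_2 = floor((35 + 30)/6) = 10.
  m_3 = 6*10 - 30 = 30, d_3 = (1290 - 30^2)/6 = 390/6 = 65, a_3 = floor((35 + 30)/65) = 1.
  m_4 = 65*1 - 30 = 35, d_4 = (1290 - 35^2)/65 = 65/65 = 1, a_4 = floor((35 + 35)/1) = 70.
  m_5 = 1*70 - 35 = 35, d_5 = (1290 - 35^2)/1 = 65/1 = 65: (m_5, d_5) = (m_1, d_1) = (35, 65), so from here the quotients repeat a_1, ..., a_4; the period length is 4.
So sqrt(1290) = [35; (1, 10, 1, 70)] with period length k = 4.
k is even, so the fundamental solution of x^2 - 1290y^2 = 1 is (p_{k-1}, q_{k-1}) = (p_3, q_3); compute convergents through index 3.
Convergents (p_i = a_i*p_{i-1} + p_{i-2}, q_i = a_i*q_{i-1} + q_{i-2} with p_{-2}=0, p_{-1}=1, q_{-2}=1, q_{-1}=0):
  i=0: a_0=35, p_0 = 35*1 + 0 = 35, q_0 = 35*0 + 1 = 1.
  i=1: a_1=1, p_1 = 1*35 + 1 = 36, q_1 = 1*1 + 0 = 1.
  i=2: a_2=10, p_2 = 10*36 + 35 = 395, q_2 = 10*1 + 1 = 11.
  i=3: a_3=1, p_3 = 1*395 + 36 = 431, q_3 = 1*11 + 1 = 12.
Check: 431^2 - 1290*12^2 = 185761 - 185760 = 1, so (x, y) = (431, 12) solves the equation, and by the theorem it is the least positive solution.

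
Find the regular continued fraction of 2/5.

Run the Euclidean algorithm on 2 and 5; the successive quotients are the partial quotients a_0, a_1, ... (each step inverts the fractional part left over by the previous one):
  2 = 0*5 + 2, so a_0 = 0.
  5 = 2*2 + 1, so a_1 = 2.
  2 = 2*1 + 0, so a_2 = 2.
The remainder reaches 0 after 3 divisions, so the expansion has 3 partial quotients, read off in order.

[0; 2, 2]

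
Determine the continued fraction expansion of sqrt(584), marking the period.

Write x_i = (sqrt(584) + m_i)/d_i with (m_0, d_0) = (0, 1). a_0 = floor(sqrt(584)) = 24, since 24^2 = 576 <= 584 < 625 = 25^2.
Iterate m_{i+1} = d_i*a_i - m_i, d_{i+1} = (584 - m_{i+1}^2)/d_i, a_{i+1} = floor((a_0 + m_{i+1})/d_{i+1}):
  m_1 = 1*24 - 0 = 24, d_1 = (584 - 24^2)/1 = 8/1 = 8, a_1 = floor((24 + 24)/8) = 6.
  m_2 = 8*6 - 24 = 24, d_2 = (584 - 24^2)/8 = 8/8 = 1, a_2 = floor((24 + 24)/1) = 48.
  m_3 = 1*48 - 24 = 24, d_3 = (584 - 24^2)/1 = 8/1 = 8: (m_3, d_3) = (m_1, d_1) = (24, 8), so from here the quotients repeat a_1, a_2; the period length is 2.
Hence the expansion of sqrt(584) is a_0 = 24 followed by the repeating block 6, 48 (period 2).

[24; (6, 48)]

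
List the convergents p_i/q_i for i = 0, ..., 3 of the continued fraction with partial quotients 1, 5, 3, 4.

1/1, 6/5, 19/16, 82/69

Using the convergent recurrence p_i = a_i*p_{i-1} + p_{i-2}, q_i = a_i*q_{i-1} + q_{i-2} with p_{-2}=0, p_{-1}=1, q_{-2}=1, q_{-1}=0:
  i=0: a_0=1, p_0 = 1*1 + 0 = 1, q_0 = 1*0 + 1 = 1.
  i=1: a_1=5, p_1 = 5*1 + 1 = 6, q_1 = 5*1 + 0 = 5.
  i=2: a_2=3, p_2 = 3*6 + 1 = 19, q_2 = 3*5 + 1 = 16.
  i=3: a_3=4, p_3 = 4*19 + 6 = 82, q_3 = 4*16 + 5 = 69.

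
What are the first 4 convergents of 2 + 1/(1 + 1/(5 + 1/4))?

Using the convergent recurrence p_i = a_i*p_{i-1} + p_{i-2}, q_i = a_i*q_{i-1} + q_{i-2} with p_{-2}=0, p_{-1}=1, q_{-2}=1, q_{-1}=0:
  i=0: a_0=2, p_0 = 2*1 + 0 = 2, q_0 = 2*0 + 1 = 1.
  i=1: a_1=1, p_1 = 1*2 + 1 = 3, q_1 = 1*1 + 0 = 1.
  i=2: a_2=5, p_2 = 5*3 + 2 = 17, q_2 = 5*1 + 1 = 6.
  i=3: a_3=4, p_3 = 4*17 + 3 = 71, q_3 = 4*6 + 1 = 25.

2/1, 3/1, 17/6, 71/25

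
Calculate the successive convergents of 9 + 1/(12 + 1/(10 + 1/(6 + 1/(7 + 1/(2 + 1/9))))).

9/1, 109/12, 1099/121, 6703/738, 48020/5287, 102743/11312, 972707/107095

Using the convergent recurrence p_i = a_i*p_{i-1} + p_{i-2}, q_i = a_i*q_{i-1} + q_{i-2} with p_{-2}=0, p_{-1}=1, q_{-2}=1, q_{-1}=0:
  i=0: a_0=9, p_0 = 9*1 + 0 = 9, q_0 = 9*0 + 1 = 1.
  i=1: a_1=12, p_1 = 12*9 + 1 = 109, q_1 = 12*1 + 0 = 12.
  i=2: a_2=10, p_2 = 10*109 + 9 = 1099, q_2 = 10*12 + 1 = 121.
  i=3: a_3=6, p_3 = 6*1099 + 109 = 6703, q_3 = 6*121 + 12 = 738.
  i=4: a_4=7, p_4 = 7*6703 + 1099 = 48020, q_4 = 7*738 + 121 = 5287.
  i=5: a_5=2, p_5 = 2*48020 + 6703 = 102743, q_5 = 2*5287 + 738 = 11312.
  i=6: a_6=9, p_6 = 9*102743 + 48020 = 972707, q_6 = 9*11312 + 5287 = 107095.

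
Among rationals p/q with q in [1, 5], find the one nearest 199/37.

27/5

Expand x = 199/37 as a continued fraction with the Euclidean algorithm:
  199 = 5*37 + 14, so a_0 = 5.
  37 = 2*14 + 9, so a_1 = 2.
  14 = 1*9 + 5, so a_2 = 1.
  9 = 1*5 + 4, so a_3 = 1.
  5 = 1*4 + 1, so a_4 = 1.
  4 = 4*1 + 0, so a_5 = 4.
so x = [5; 2, 1, 1, 1, 4].
Convergents (p_i = a_i*p_{i-1} + p_{i-2}, q_i = a_i*q_{i-1} + q_{i-2} with p_{-2}=0, p_{-1}=1, q_{-2}=1, q_{-1}=0), until the denominator exceeds 5:
  i=0: a_0=5, p_0 = 5*1 + 0 = 5, q_0 = 5*0 + 1 = 1.
  i=1: a_1=2, p_1 = 2*5 + 1 = 11, q_1 = 2*1 + 0 = 2.
  i=2: a_2=1, p_2 = 1*11 + 5 = 16, q_2 = 1*2 + 1 = 3.
  i=3: a_3=1, p_3 = 1*16 + 11 = 27, q_3 = 1*3 + 2 = 5.
  i=4: a_4=1, p_4 = 1*27 + 16 = 43, q_4 = 1*5 + 3 = 8.
q_4 = 8 > 5, so the last convergent with denominator <= 5 is p_3/q_3 = 27/5.
The closest fraction with denominator <= 5 is either p_3/q_3 or the intermediate fraction (k*p_3 + p_2)/(k*q_3 + q_2) with the largest k >= 1 whose denominator stays <= 5; these approach x as k grows, and every other convergent or intermediate fraction in range is farther away.
Largest k: floor((5 - q_2)/q_3) = floor((5 - 3)/5) = 0.
Since k = 0, no intermediate fraction beyond p_3/q_3 has denominator <= 5, so the convergent 27/5 is the closest (its error is |199*5 - 27*37|/(37*5) = 4/185).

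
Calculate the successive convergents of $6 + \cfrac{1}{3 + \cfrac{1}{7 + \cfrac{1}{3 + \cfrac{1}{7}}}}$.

6/1, 19/3, 139/22, 436/69, 3191/505

Using the convergent recurrence p_i = a_i*p_{i-1} + p_{i-2}, q_i = a_i*q_{i-1} + q_{i-2} with p_{-2}=0, p_{-1}=1, q_{-2}=1, q_{-1}=0:
  i=0: a_0=6, p_0 = 6*1 + 0 = 6, q_0 = 6*0 + 1 = 1.
  i=1: a_1=3, p_1 = 3*6 + 1 = 19, q_1 = 3*1 + 0 = 3.
  i=2: a_2=7, p_2 = 7*19 + 6 = 139, q_2 = 7*3 + 1 = 22.
  i=3: a_3=3, p_3 = 3*139 + 19 = 436, q_3 = 3*22 + 3 = 69.
  i=4: a_4=7, p_4 = 7*436 + 139 = 3191, q_4 = 7*69 + 22 = 505.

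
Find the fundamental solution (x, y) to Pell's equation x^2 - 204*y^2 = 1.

(x, y) = (4999, 350)

First expand sqrt(204) as a continued fraction. With x_i = (sqrt(204) + m_i)/d_i and (m_0, d_0) = (0, 1): a_0 = floor(sqrt(204)) = 14, since 14^2 = 196 <= 204 < 225 = 15^2.
Iterate m_{i+1} = d_i*a_i - m_i, d_{i+1} = (204 - m_{i+1}^2)/d_i, a_{i+1} = floor((a_0 + m_{i+1})/d_{i+1}):
  m_1 = 1*14 - 0 = 14, d_1 = (204 - 14^2)/1 = 8/1 = 8, a_1 = floor((14 + 14)/8) = 3.
  m_2 = 8*3 - 14 = 10, d_2 = (204 - 10^2)/8 = 104/8 = 13, a_2 = floor((14 + 10)/13) = 1.
  m_3 = 13*1 - 10 = 3, d_3 = (204 - 3^2)/13 = 195/13 = 15, a_3 = floor((14 + 3)/15) = 1.
  m_4 = 15*1 - 3 = 12, d_4 = (204 - 12^2)/15 = 60/15 = 4, a_4 = floor((14 + 12)/4) = 6.
  m_5 = 4*6 - 12 = 12, d_5 = (204 - 12^2)/4 = 60/4 = 15, a_5 = floor((14 + 12)/15) = 1.
  m_6 = 15*1 - 12 = 3, d_6 = (204 - 3^2)/15 = 195/15 = 13, a_6 = floor((14 + 3)/13) = 1.
  m_7 = 13*1 - 3 = 10, d_7 = (204 - 10^2)/13 = 104/13 = 8, a_7 = floor((14 + 10)/8) = 3.
  m_8 = 8*3 - 10 = 14, d_8 = (204 - 14^2)/8 = 8/8 = 1, a_8 = floor((14 + 14)/1) = 28.
  m_9 = 1*28 - 14 = 14, d_9 = (204 - 14^2)/1 = 8/1 = 8: (m_9, d_9) = (m_1, d_1) = (14, 8), so from here the quotients repeat a_1, ..., a_8; the period length is 8.
So sqrt(204) = [14; (3, 1, 1, 6, 1, 1, 3, 28)] with period length k = 8.
k is even, so the fundamental solution of x^2 - 204y^2 = 1 is (p_{k-1}, q_{k-1}) = (p_7, q_7); compute convergents through index 7.
Convergents (p_i = a_i*p_{i-1} + p_{i-2}, q_i = a_i*q_{i-1} + q_{i-2} with p_{-2}=0, p_{-1}=1, q_{-2}=1, q_{-1}=0):
  i=0: a_0=14, p_0 = 14*1 + 0 = 14, q_0 = 14*0 + 1 = 1.
  i=1: a_1=3, p_1 = 3*14 + 1 = 43, q_1 = 3*1 + 0 = 3.
  i=2: a_2=1, p_2 = 1*43 + 14 = 57, q_2 = 1*3 + 1 = 4.
  i=3: a_3=1, p_3 = 1*57 + 43 = 100, q_3 = 1*4 + 3 = 7.
  i=4: a_4=6, p_4 = 6*100 + 57 = 657, q_4 = 6*7 + 4 = 46.
  i=5: a_5=1, p_5 = 1*657 + 100 = 757, q_5 = 1*46 + 7 = 53.
  i=6: a_6=1, p_6 = 1*757 + 657 = 1414, q_6 = 1*53 + 46 = 99.
  i=7: a_7=3, p_7 = 3*1414 + 757 = 4999, q_7 = 3*99 + 53 = 350.
Check: 4999^2 - 204*350^2 = 24990001 - 24990000 = 1, so (x, y) = (4999, 350) solves the equation, and by the theorem it is the least positive solution.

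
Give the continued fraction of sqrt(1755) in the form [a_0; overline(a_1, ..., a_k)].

[41; overline(1, 8, 3, 8, 1, 82)]

Write x_i = (sqrt(1755) + m_i)/d_i with (m_0, d_0) = (0, 1). a_0 = floor(sqrt(1755)) = 41, since 41^2 = 1681 <= 1755 < 1764 = 42^2.
Iterate m_{i+1} = d_i*a_i - m_i, d_{i+1} = (1755 - m_{i+1}^2)/d_i, a_{i+1} = floor((a_0 + m_{i+1})/d_{i+1}):
  m_1 = 1*41 - 0 = 41, d_1 = (1755 - 41^2)/1 = 74/1 = 74, a_1 = floor((41 + 41)/74) = 1.
  m_2 = 74*1 - 41 = 33, d_2 = (1755 - 33^2)/74 = 666/74 = 9, a_2 = floor((41 + 33)/9) = 8.
  m_3 = 9*8 - 33 = 39, d_3 = (1755 - 39^2)/9 = 234/9 = 26, a_3 = floor((41 + 39)/26) = 3.
  m_4 = 26*3 - 39 = 39, d_4 = (1755 - 39^2)/26 = 234/26 = 9, a_4 = floor((41 + 39)/9) = 8.
  m_5 = 9*8 - 39 = 33, d_5 = (1755 - 33^2)/9 = 666/9 = 74, a_5 = floor((41 + 33)/74) = 1.
  m_6 = 74*1 - 33 = 41, d_6 = (1755 - 41^2)/74 = 74/74 = 1, a_6 = floor((41 + 41)/1) = 82.
  m_7 = 1*82 - 41 = 41, d_7 = (1755 - 41^2)/1 = 74/1 = 74: (m_7, d_7) = (m_1, d_1) = (41, 74), so from here the quotients repeat a_1, ..., a_6; the period length is 6.
Hence the expansion of sqrt(1755) is a_0 = 41 followed by the repeating block 1, 8, 3, 8, 1, 82 (period 6).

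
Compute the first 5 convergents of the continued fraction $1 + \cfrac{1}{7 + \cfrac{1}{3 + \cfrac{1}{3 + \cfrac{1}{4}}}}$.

1/1, 8/7, 25/22, 83/73, 357/314

Using the convergent recurrence p_i = a_i*p_{i-1} + p_{i-2}, q_i = a_i*q_{i-1} + q_{i-2} with p_{-2}=0, p_{-1}=1, q_{-2}=1, q_{-1}=0:
  i=0: a_0=1, p_0 = 1*1 + 0 = 1, q_0 = 1*0 + 1 = 1.
  i=1: a_1=7, p_1 = 7*1 + 1 = 8, q_1 = 7*1 + 0 = 7.
  i=2: a_2=3, p_2 = 3*8 + 1 = 25, q_2 = 3*7 + 1 = 22.
  i=3: a_3=3, p_3 = 3*25 + 8 = 83, q_3 = 3*22 + 7 = 73.
  i=4: a_4=4, p_4 = 4*83 + 25 = 357, q_4 = 4*73 + 22 = 314.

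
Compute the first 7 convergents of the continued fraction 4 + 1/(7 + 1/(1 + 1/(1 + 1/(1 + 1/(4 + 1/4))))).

Using the convergent recurrence p_i = a_i*p_{i-1} + p_{i-2}, q_i = a_i*q_{i-1} + q_{i-2} with p_{-2}=0, p_{-1}=1, q_{-2}=1, q_{-1}=0:
  i=0: a_0=4, p_0 = 4*1 + 0 = 4, q_0 = 4*0 + 1 = 1.
  i=1: a_1=7, p_1 = 7*4 + 1 = 29, q_1 = 7*1 + 0 = 7.
  i=2: a_2=1, p_2 = 1*29 + 4 = 33, q_2 = 1*7 + 1 = 8.
  i=3: a_3=1, p_3 = 1*33 + 29 = 62, q_3 = 1*8 + 7 = 15.
  i=4: a_4=1, p_4 = 1*62 + 33 = 95, q_4 = 1*15 + 8 = 23.
  i=5: a_5=4, p_5 = 4*95 + 62 = 442, q_5 = 4*23 + 15 = 107.
  i=6: a_6=4, p_6 = 4*442 + 95 = 1863, q_6 = 4*107 + 23 = 451.

4/1, 29/7, 33/8, 62/15, 95/23, 442/107, 1863/451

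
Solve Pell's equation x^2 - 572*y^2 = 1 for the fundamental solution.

(x, y) = (287, 12)

First expand sqrt(572) as a continued fraction. With x_i = (sqrt(572) + m_i)/d_i and (m_0, d_0) = (0, 1): a_0 = floor(sqrt(572)) = 23, since 23^2 = 529 <= 572 < 576 = 24^2.
Iterate m_{i+1} = d_i*a_i - m_i, d_{i+1} = (572 - m_{i+1}^2)/d_i, a_{i+1} = floor((a_0 + m_{i+1})/d_{i+1}):
  m_1 = 1*23 - 0 = 23, d_1 = (572 - 23^2)/1 = 43/1 = 43, a_1 = floor((23 + 23)/43) = 1.
  m_2 = 43*1 - 23 = 20, d_2 = (572 - 20^2)/43 = 172/43 = 4, a_2 = floor((23 + 20)/4) = 10.
  m_3 = 4*10 - 20 = 20, d_3 = (572 - 20^2)/4 = 172/4 = 43, a_3 = floor((23 + 20)/43) = 1.
  m_4 = 43*1 - 20 = 23, d_4 = (572 - 23^2)/43 = 43/43 = 1, a_4 = floor((23 + 23)/1) = 46.
  m_5 = 1*46 - 23 = 23, d_5 = (572 - 23^2)/1 = 43/1 = 43: (m_5, d_5) = (m_1, d_1) = (23, 43), so from here the quotients repeat a_1, ..., a_4; the period length is 4.
So sqrt(572) = [23; (1, 10, 1, 46)] with period length k = 4.
k is even, so the fundamental solution of x^2 - 572y^2 = 1 is (p_{k-1}, q_{k-1}) = (p_3, q_3); compute convergents through index 3.
Convergents (p_i = a_i*p_{i-1} + p_{i-2}, q_i = a_i*q_{i-1} + q_{i-2} with p_{-2}=0, p_{-1}=1, q_{-2}=1, q_{-1}=0):
  i=0: a_0=23, p_0 = 23*1 + 0 = 23, q_0 = 23*0 + 1 = 1.
  i=1: a_1=1, p_1 = 1*23 + 1 = 24, q_1 = 1*1 + 0 = 1.
  i=2: a_2=10, p_2 = 10*24 + 23 = 263, q_2 = 10*1 + 1 = 11.
  i=3: a_3=1, p_3 = 1*263 + 24 = 287, q_3 = 1*11 + 1 = 12.
Check: 287^2 - 572*12^2 = 82369 - 82368 = 1, so (x, y) = (287, 12) solves the equation, and by the theorem it is the least positive solution.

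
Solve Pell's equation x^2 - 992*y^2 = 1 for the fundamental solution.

First expand sqrt(992) as a continued fraction. With x_i = (sqrt(992) + m_i)/d_i and (m_0, d_0) = (0, 1): a_0 = floor(sqrt(992)) = 31, since 31^2 = 961 <= 992 < 1024 = 32^2.
Iterate m_{i+1} = d_i*a_i - m_i, d_{i+1} = (992 - m_{i+1}^2)/d_i, a_{i+1} = floor((a_0 + m_{i+1})/d_{i+1}):
  m_1 = 1*31 - 0 = 31, d_1 = (992 - 31^2)/1 = 31/1 = 31, a_1 = floor((31 + 31)/31) = 2.
  m_2 = 31*2 - 31 = 31, d_2 = (992 - 31^2)/31 = 31/31 = 1, a_2 = floor((31 + 31)/1) = 62.
  m_3 = 1*62 - 31 = 31, d_3 = (992 - 31^2)/1 = 31/1 = 31: (m_3, d_3) = (m_1, d_1) = (31, 31), so from here the quotients repeat a_1, a_2; the period length is 2.
So sqrt(992) = [31; (2, 62)] with period length k = 2.
k is even, so the fundamental solution of x^2 - 992y^2 = 1 is (p_{k-1}, q_{k-1}) = (p_1, q_1); compute convergents through index 1.
Convergents (p_i = a_i*p_{i-1} + p_{i-2}, q_i = a_i*q_{i-1} + q_{i-2} with p_{-2}=0, p_{-1}=1, q_{-2}=1, q_{-1}=0):
  i=0: a_0=31, p_0 = 31*1 + 0 = 31, q_0 = 31*0 + 1 = 1.
  i=1: a_1=2, p_1 = 2*31 + 1 = 63, q_1 = 2*1 + 0 = 2.
Check: 63^2 - 992*2^2 = 3969 - 3968 = 1, so (x, y) = (63, 2) solves the equation, and by the theorem it is the least positive solution.

(x, y) = (63, 2)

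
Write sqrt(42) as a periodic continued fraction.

[6; (2, 12)]

Write x_i = (sqrt(42) + m_i)/d_i with (m_0, d_0) = (0, 1). a_0 = floor(sqrt(42)) = 6, since 6^2 = 36 <= 42 < 49 = 7^2.
Iterate m_{i+1} = d_i*a_i - m_i, d_{i+1} = (42 - m_{i+1}^2)/d_i, a_{i+1} = floor((a_0 + m_{i+1})/d_{i+1}):
  m_1 = 1*6 - 0 = 6, d_1 = (42 - 6^2)/1 = 6/1 = 6, a_1 = floor((6 + 6)/6) = 2.
  m_2 = 6*2 - 6 = 6, d_2 = (42 - 6^2)/6 = 6/6 = 1, a_2 = floor((6 + 6)/1) = 12.
  m_3 = 1*12 - 6 = 6, d_3 = (42 - 6^2)/1 = 6/1 = 6: (m_3, d_3) = (m_1, d_1) = (6, 6), so from here the quotients repeat a_1, a_2; the period length is 2.
Hence the expansion of sqrt(42) is a_0 = 6 followed by the repeating block 2, 12 (period 2).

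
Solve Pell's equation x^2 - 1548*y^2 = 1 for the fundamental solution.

First expand sqrt(1548) as a continued fraction. With x_i = (sqrt(1548) + m_i)/d_i and (m_0, d_0) = (0, 1): a_0 = floor(sqrt(1548)) = 39, since 39^2 = 1521 <= 1548 < 1600 = 40^2.
Iterate m_{i+1} = d_i*a_i - m_i, d_{i+1} = (1548 - m_{i+1}^2)/d_i, a_{i+1} = floor((a_0 + m_{i+1})/d_{i+1}):
  m_1 = 1*39 - 0 = 39, d_1 = (1548 - 39^2)/1 = 27/1 = 27, a_1 = floor((39 + 39)/27) = 2.
  m_2 = 27*2 - 39 = 15, d_2 = (1548 - 15^2)/27 = 1323/27 = 49, a_2 = floor((39 + 15)/49) = 1.
  m_3 = 49*1 - 15 = 34, d_3 = (1548 - 34^2)/49 = 392/49 = 8, a_3 = floor((39 + 34)/8) = 9.
  m_4 = 8*9 - 34 = 38, d_4 = (1548 - 38^2)/8 = 104/8 = 13, a_4 = floor((39 + 38)/13) = 5.
  m_5 = 13*5 - 38 = 27, d_5 = (1548 - 27^2)/13 = 819/13 = 63, a_5 = floor((39 + 27)/63) = 1.
  m_6 = 63*1 - 27 = 36, d_6 = (1548 - 36^2)/63 = 252/63 = 4, a_6 = floor((39 + 36)/4) = 18.
  m_7 = 4*18 - 36 = 36, d_7 = (1548 - 36^2)/4 = 252/4 = 63, a_7 = floor((39 + 36)/63) = 1.
  m_8 = 63*1 - 36 = 27, d_8 = (1548 - 27^2)/63 = 819/63 = 13, a_8 = floor((39 + 27)/13) = 5.
  m_9 = 13*5 - 27 = 38, d_9 = (1548 - 38^2)/13 = 104/13 = 8, a_9 = floor((39 + 38)/8) = 9.
  m_10 = 8*9 - 38 = 34, d_10 = (1548 - 34^2)/8 = 392/8 = 49, a_10 = floor((39 + 34)/49) = 1.
  m_11 = 49*1 - 34 = 15, d_11 = (1548 - 15^2)/49 = 1323/49 = 27, a_11 = floor((39 + 15)/27) = 2.
  m_12 = 27*2 - 15 = 39, d_12 = (1548 - 39^2)/27 = 27/27 = 1, a_12 = floor((39 + 39)/1) = 78.
  m_13 = 1*78 - 39 = 39, d_13 = (1548 - 39^2)/1 = 27/1 = 27: (m_13, d_13) = (m_1, d_1) = (39, 27), so from here the quotients repeat a_1, ..., a_12; the period length is 12.
So sqrt(1548) = [39; (2, 1, 9, 5, 1, 18, 1, 5, 9, 1, 2, 78)] with period length k = 12.
k is even, so the fundamental solution of x^2 - 1548y^2 = 1 is (p_{k-1}, q_{k-1}) = (p_11, q_11); compute convergents through index 11.
Convergents (p_i = a_i*p_{i-1} + p_{i-2}, q_i = a_i*q_{i-1} + q_{i-2} with p_{-2}=0, p_{-1}=1, q_{-2}=1, q_{-1}=0):
  i=0: a_0=39, p_0 = 39*1 + 0 = 39, q_0 = 39*0 + 1 = 1.
  i=1: a_1=2, p_1 = 2*39 + 1 = 79, q_1 = 2*1 + 0 = 2.
  i=2: a_2=1, p_2 = 1*79 + 39 = 118, q_2 = 1*2 + 1 = 3.
  i=3: a_3=9, p_3 = 9*118 + 79 = 1141, q_3 = 9*3 + 2 = 29.
  i=4: a_4=5, p_4 = 5*1141 + 118 = 5823, q_4 = 5*29 + 3 = 148.
  i=5: a_5=1, p_5 = 1*5823 + 1141 = 6964, q_5 = 1*148 + 29 = 177.
  i=6: a_6=18, p_6 = 18*6964 + 5823 = 131175, q_6 = 18*177 + 148 = 3334.
  i=7: a_7=1, p_7 = 1*131175 + 6964 = 138139, q_7 = 1*3334 + 177 = 3511.
  i=8: a_8=5, p_8 = 5*138139 + 131175 = 821870, q_8 = 5*3511 + 3334 = 20889.
  i=9: a_9=9, p_9 = 9*821870 + 138139 = 7534969, q_9 = 9*20889 + 3511 = 191512.
  i=10: a_10=1, p_10 = 1*7534969 + 821870 = 8356839, q_10 = 1*191512 + 20889 = 212401.
  i=11: a_11=2, p_11 = 2*8356839 + 7534969 = 24248647, q_11 = 2*212401 + 191512 = 616314.
Check: 24248647^2 - 1548*616314^2 = 587996881330609 - 587996881330608 = 1, so (x, y) = (24248647, 616314) solves the equation, and by the theorem it is the least positive solution.

(x, y) = (24248647, 616314)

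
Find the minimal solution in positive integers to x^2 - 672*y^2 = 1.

(x, y) = (337, 13)

First expand sqrt(672) as a continued fraction. With x_i = (sqrt(672) + m_i)/d_i and (m_0, d_0) = (0, 1): a_0 = floor(sqrt(672)) = 25, since 25^2 = 625 <= 672 < 676 = 26^2.
Iterate m_{i+1} = d_i*a_i - m_i, d_{i+1} = (672 - m_{i+1}^2)/d_i, a_{i+1} = floor((a_0 + m_{i+1})/d_{i+1}):
  m_1 = 1*25 - 0 = 25, d_1 = (672 - 25^2)/1 = 47/1 = 47, a_1 = floor((25 + 25)/47) = 1.
  m_2 = 47*1 - 25 = 22, d_2 = (672 - 22^2)/47 = 188/47 = 4, a_2 = floor((25 + 22)/4) = 11.
  m_3 = 4*11 - 22 = 22, d_3 = (672 - 22^2)/4 = 188/4 = 47, a_3 = floor((25 + 22)/47) = 1.
  m_4 = 47*1 - 22 = 25, d_4 = (672 - 25^2)/47 = 47/47 = 1, a_4 = floor((25 + 25)/1) = 50.
  m_5 = 1*50 - 25 = 25, d_5 = (672 - 25^2)/1 = 47/1 = 47: (m_5, d_5) = (m_1, d_1) = (25, 47), so from here the quotients repeat a_1, ..., a_4; the period length is 4.
So sqrt(672) = [25; (1, 11, 1, 50)] with period length k = 4.
k is even, so the fundamental solution of x^2 - 672y^2 = 1 is (p_{k-1}, q_{k-1}) = (p_3, q_3); compute convergents through index 3.
Convergents (p_i = a_i*p_{i-1} + p_{i-2}, q_i = a_i*q_{i-1} + q_{i-2} with p_{-2}=0, p_{-1}=1, q_{-2}=1, q_{-1}=0):
  i=0: a_0=25, p_0 = 25*1 + 0 = 25, q_0 = 25*0 + 1 = 1.
  i=1: a_1=1, p_1 = 1*25 + 1 = 26, q_1 = 1*1 + 0 = 1.
  i=2: a_2=11, p_2 = 11*26 + 25 = 311, q_2 = 11*1 + 1 = 12.
  i=3: a_3=1, p_3 = 1*311 + 26 = 337, q_3 = 1*12 + 1 = 13.
Check: 337^2 - 672*13^2 = 113569 - 113568 = 1, so (x, y) = (337, 13) solves the equation, and by the theorem it is the least positive solution.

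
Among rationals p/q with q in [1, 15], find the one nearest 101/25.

61/15

Expand x = 101/25 as a continued fraction with the Euclidean algorithm:
  101 = 4*25 + 1, so a_0 = 4.
  25 = 25*1 + 0, so a_1 = 25.
so x = [4; 25].
Convergents (p_i = a_i*p_{i-1} + p_{i-2}, q_i = a_i*q_{i-1} + q_{i-2} with p_{-2}=0, p_{-1}=1, q_{-2}=1, q_{-1}=0), until the denominator exceeds 15:
  i=0: a_0=4, p_0 = 4*1 + 0 = 4, q_0 = 4*0 + 1 = 1.
  i=1: a_1=25, p_1 = 25*4 + 1 = 101, q_1 = 25*1 + 0 = 25.
q_1 = 25 > 15, so the last convergent with denominator <= 15 is p_0/q_0 = 4/1.
The closest fraction with denominator <= 15 is either p_0/q_0 or the intermediate fraction (k*p_0 + p_{-1})/(k*q_0 + q_{-1}) with the largest k >= 1 whose denominator stays <= 15; these approach x as k grows, and every other convergent or intermediate fraction in range is farther away.
Largest k: floor((15 - q_{-1})/q_0) = floor((15 - 0)/1) = 15 (using the seeds p_{-1} = 1, q_{-1} = 0).
That gives (15*4 + 1)/(15*1 + 0) = 61/15.
Compare the errors: |x - 4/1| = |101*1 - 4*25|/(25*1) = 1/25, and |x - 61/15| = |101*15 - 61*25|/(25*15) = 10/375.
Cross-multiplying, 10*25 = 250 < 375 = 1*375, so 10/375 is smaller: the intermediate fraction 61/15 is closer to x than 4/1.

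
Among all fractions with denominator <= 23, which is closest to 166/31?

91/17

Expand x = 166/31 as a continued fraction with the Euclidean algorithm:
  166 = 5*31 + 11, so a_0 = 5.
  31 = 2*11 + 9, so a_1 = 2.
  11 = 1*9 + 2, so a_2 = 1.
  9 = 4*2 + 1, so a_3 = 4.
  2 = 2*1 + 0, so a_4 = 2.
so x = [5; 2, 1, 4, 2].
Convergents (p_i = a_i*p_{i-1} + p_{i-2}, q_i = a_i*q_{i-1} + q_{i-2} with p_{-2}=0, p_{-1}=1, q_{-2}=1, q_{-1}=0), until the denominator exceeds 23:
  i=0: a_0=5, p_0 = 5*1 + 0 = 5, q_0 = 5*0 + 1 = 1.
  i=1: a_1=2, p_1 = 2*5 + 1 = 11, q_1 = 2*1 + 0 = 2.
  i=2: a_2=1, p_2 = 1*11 + 5 = 16, q_2 = 1*2 + 1 = 3.
  i=3: a_3=4, p_3 = 4*16 + 11 = 75, q_3 = 4*3 + 2 = 14.
  i=4: a_4=2, p_4 = 2*75 + 16 = 166, q_4 = 2*14 + 3 = 31.
q_4 = 31 > 23, so the last convergent with denominator <= 23 is p_3/q_3 = 75/14.
The closest fraction with denominator <= 23 is either p_3/q_3 or the intermediate fraction (k*p_3 + p_2)/(k*q_3 + q_2) with the largest k >= 1 whose denominator stays <= 23; these approach x as k grows, and every other convergent or intermediate fraction in range is farther away.
Largest k: floor((23 - q_2)/q_3) = floor((23 - 3)/14) = 1.
That gives (1*75 + 16)/(1*14 + 3) = 91/17.
Compare the errors: |x - 75/14| = |166*14 - 75*31|/(31*14) = 1/434, and |x - 91/17| = |166*17 - 91*31|/(31*17) = 1/527.
Cross-multiplying, 1*434 = 434 < 527 = 1*527, so 1/527 is smaller: the intermediate fraction 91/17 is closer to x than 75/14.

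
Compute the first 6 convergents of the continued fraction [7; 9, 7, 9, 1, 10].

7/1, 64/9, 455/64, 4159/585, 4614/649, 50299/7075

Using the convergent recurrence p_i = a_i*p_{i-1} + p_{i-2}, q_i = a_i*q_{i-1} + q_{i-2} with p_{-2}=0, p_{-1}=1, q_{-2}=1, q_{-1}=0:
  i=0: a_0=7, p_0 = 7*1 + 0 = 7, q_0 = 7*0 + 1 = 1.
  i=1: a_1=9, p_1 = 9*7 + 1 = 64, q_1 = 9*1 + 0 = 9.
  i=2: a_2=7, p_2 = 7*64 + 7 = 455, q_2 = 7*9 + 1 = 64.
  i=3: a_3=9, p_3 = 9*455 + 64 = 4159, q_3 = 9*64 + 9 = 585.
  i=4: a_4=1, p_4 = 1*4159 + 455 = 4614, q_4 = 1*585 + 64 = 649.
  i=5: a_5=10, p_5 = 10*4614 + 4159 = 50299, q_5 = 10*649 + 585 = 7075.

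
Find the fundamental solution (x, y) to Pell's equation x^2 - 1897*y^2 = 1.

First expand sqrt(1897) as a continued fraction. With x_i = (sqrt(1897) + m_i)/d_i and (m_0, d_0) = (0, 1): a_0 = floor(sqrt(1897)) = 43, since 43^2 = 1849 <= 1897 < 1936 = 44^2.
Iterate m_{i+1} = d_i*a_i - m_i, d_{i+1} = (1897 - m_{i+1}^2)/d_i, a_{i+1} = floor((a_0 + m_{i+1})/d_{i+1}):
  m_1 = 1*43 - 0 = 43, d_1 = (1897 - 43^2)/1 = 48/1 = 48, a_1 = floor((43 + 43)/48) = 1.
  m_2 = 48*1 - 43 = 5, d_2 = (1897 - 5^2)/48 = 1872/48 = 39, a_2 = floor((43 + 5)/39) = 1.
  m_3 = 39*1 - 5 = 34, d_3 = (1897 - 34^2)/39 = 741/39 = 19, a_3 = floor((43 + 34)/19) = 4.
  m_4 = 19*4 - 34 = 42, d_4 = (1897 - 42^2)/19 = 133/19 = 7, a_4 = floor((43 + 42)/7) = 12.
  m_5 = 7*12 - 42 = 42, d_5 = (1897 - 42^2)/7 = 133/7 = 19, a_5 = floor((43 + 42)/19) = 4.
  m_6 = 19*4 - 42 = 34, d_6 = (1897 - 34^2)/19 = 741/19 = 39, a_6 = floor((43 + 34)/39) = 1.
  m_7 = 39*1 - 34 = 5, d_7 = (1897 - 5^2)/39 = 1872/39 = 48, a_7 = floor((43 + 5)/48) = 1.
  m_8 = 48*1 - 5 = 43, d_8 = (1897 - 43^2)/48 = 48/48 = 1, a_8 = floor((43 + 43)/1) = 86.
  m_9 = 1*86 - 43 = 43, d_9 = (1897 - 43^2)/1 = 48/1 = 48: (m_9, d_9) = (m_1, d_1) = (43, 48), so from here the quotients repeat a_1, ..., a_8; the period length is 8.
So sqrt(1897) = [43; (1, 1, 4, 12, 4, 1, 1, 86)] with period length k = 8.
k is even, so the fundamental solution of x^2 - 1897y^2 = 1 is (p_{k-1}, q_{k-1}) = (p_7, q_7); compute convergents through index 7.
Convergents (p_i = a_i*p_{i-1} + p_{i-2}, q_i = a_i*q_{i-1} + q_{i-2} with p_{-2}=0, p_{-1}=1, q_{-2}=1, q_{-1}=0):
  i=0: a_0=43, p_0 = 43*1 + 0 = 43, q_0 = 43*0 + 1 = 1.
  i=1: a_1=1, p_1 = 1*43 + 1 = 44, q_1 = 1*1 + 0 = 1.
  i=2: a_2=1, p_2 = 1*44 + 43 = 87, q_2 = 1*1 + 1 = 2.
  i=3: a_3=4, p_3 = 4*87 + 44 = 392, q_3 = 4*2 + 1 = 9.
  i=4: a_4=12, p_4 = 12*392 + 87 = 4791, q_4 = 12*9 + 2 = 110.
  i=5: a_5=4, p_5 = 4*4791 + 392 = 19556, q_5 = 4*110 + 9 = 449.
  i=6: a_6=1, p_6 = 1*19556 + 4791 = 24347, q_6 = 1*449 + 110 = 559.
  i=7: a_7=1, p_7 = 1*24347 + 19556 = 43903, q_7 = 1*559 + 449 = 1008.
Check: 43903^2 - 1897*1008^2 = 1927473409 - 1927473408 = 1, so (x, y) = (43903, 1008) solves the equation, and by the theorem it is the least positive solution.

(x, y) = (43903, 1008)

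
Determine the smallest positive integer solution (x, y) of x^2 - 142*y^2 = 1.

First expand sqrt(142) as a continued fraction. With x_i = (sqrt(142) + m_i)/d_i and (m_0, d_0) = (0, 1): a_0 = floor(sqrt(142)) = 11, since 11^2 = 121 <= 142 < 144 = 12^2.
Iterate m_{i+1} = d_i*a_i - m_i, d_{i+1} = (142 - m_{i+1}^2)/d_i, a_{i+1} = floor((a_0 + m_{i+1})/d_{i+1}):
  m_1 = 1*11 - 0 = 11, d_1 = (142 - 11^2)/1 = 21/1 = 21, a_1 = floor((11 + 11)/21) = 1.
  m_2 = 21*1 - 11 = 10, d_2 = (142 - 10^2)/21 = 42/21 = 2, a_2 = floor((11 + 10)/2) = 10.
  m_3 = 2*10 - 10 = 10, d_3 = (142 - 10^2)/2 = 42/2 = 21, a_3 = floor((11 + 10)/21) = 1.
  m_4 = 21*1 - 10 = 11, d_4 = (142 - 11^2)/21 = 21/21 = 1, a_4 = floor((11 + 11)/1) = 22.
  m_5 = 1*22 - 11 = 11, d_5 = (142 - 11^2)/1 = 21/1 = 21: (m_5, d_5) = (m_1, d_1) = (11, 21), so from here the quotients repeat a_1, ..., a_4; the period length is 4.
So sqrt(142) = [11; (1, 10, 1, 22)] with period length k = 4.
k is even, so the fundamental solution of x^2 - 142y^2 = 1 is (p_{k-1}, q_{k-1}) = (p_3, q_3); compute convergents through index 3.
Convergents (p_i = a_i*p_{i-1} + p_{i-2}, q_i = a_i*q_{i-1} + q_{i-2} with p_{-2}=0, p_{-1}=1, q_{-2}=1, q_{-1}=0):
  i=0: a_0=11, p_0 = 11*1 + 0 = 11, q_0 = 11*0 + 1 = 1.
  i=1: a_1=1, p_1 = 1*11 + 1 = 12, q_1 = 1*1 + 0 = 1.
  i=2: a_2=10, p_2 = 10*12 + 11 = 131, q_2 = 10*1 + 1 = 11.
  i=3: a_3=1, p_3 = 1*131 + 12 = 143, q_3 = 1*11 + 1 = 12.
Check: 143^2 - 142*12^2 = 20449 - 20448 = 1, so (x, y) = (143, 12) solves the equation, and by the theorem it is the least positive solution.

(x, y) = (143, 12)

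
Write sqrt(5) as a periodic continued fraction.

[2; (4)]

Write x_i = (sqrt(5) + m_i)/d_i with (m_0, d_0) = (0, 1). a_0 = floor(sqrt(5)) = 2, since 2^2 = 4 <= 5 < 9 = 3^2.
Iterate m_{i+1} = d_i*a_i - m_i, d_{i+1} = (5 - m_{i+1}^2)/d_i, a_{i+1} = floor((a_0 + m_{i+1})/d_{i+1}):
  m_1 = 1*2 - 0 = 2, d_1 = (5 - 2^2)/1 = 1/1 = 1, a_1 = floor((2 + 2)/1) = 4.
  m_2 = 1*4 - 2 = 2, d_2 = (5 - 2^2)/1 = 1/1 = 1: (m_2, d_2) = (m_1, d_1) = (2, 1), so from here the quotient a_1 repeats; the period length is 1.
Hence the expansion of sqrt(5) is a_0 = 2 followed by the repeating block 4 (period 1).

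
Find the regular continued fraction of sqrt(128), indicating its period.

[11; (3, 5, 3, 22)]

Write x_i = (sqrt(128) + m_i)/d_i with (m_0, d_0) = (0, 1). a_0 = floor(sqrt(128)) = 11, since 11^2 = 121 <= 128 < 144 = 12^2.
Iterate m_{i+1} = d_i*a_i - m_i, d_{i+1} = (128 - m_{i+1}^2)/d_i, a_{i+1} = floor((a_0 + m_{i+1})/d_{i+1}):
  m_1 = 1*11 - 0 = 11, d_1 = (128 - 11^2)/1 = 7/1 = 7, a_1 = floor((11 + 11)/7) = 3.
  m_2 = 7*3 - 11 = 10, d_2 = (128 - 10^2)/7 = 28/7 = 4, a_2 = floor((11 + 10)/4) = 5.
  m_3 = 4*5 - 10 = 10, d_3 = (128 - 10^2)/4 = 28/4 = 7, a_3 = floor((11 + 10)/7) = 3.
  m_4 = 7*3 - 10 = 11, d_4 = (128 - 11^2)/7 = 7/7 = 1, a_4 = floor((11 + 11)/1) = 22.
  m_5 = 1*22 - 11 = 11, d_5 = (128 - 11^2)/1 = 7/1 = 7: (m_5, d_5) = (m_1, d_1) = (11, 7), so from here the quotients repeat a_1, ..., a_4; the period length is 4.
Hence the expansion of sqrt(128) is a_0 = 11 followed by the repeating block 3, 5, 3, 22 (period 4).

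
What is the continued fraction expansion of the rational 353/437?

[0; 1, 4, 4, 1, 16]

Run the Euclidean algorithm on 353 and 437; the successive quotients are the partial quotients a_0, a_1, ... (each step inverts the fractional part left over by the previous one):
  353 = 0*437 + 353, so a_0 = 0.
  437 = 1*353 + 84, so a_1 = 1.
  353 = 4*84 + 17, so a_2 = 4.
  84 = 4*17 + 16, so a_3 = 4.
  17 = 1*16 + 1, so a_4 = 1.
  16 = 16*1 + 0, so a_5 = 16.
The remainder reaches 0 after 6 divisions, so the expansion has 6 partial quotients, read off in order.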